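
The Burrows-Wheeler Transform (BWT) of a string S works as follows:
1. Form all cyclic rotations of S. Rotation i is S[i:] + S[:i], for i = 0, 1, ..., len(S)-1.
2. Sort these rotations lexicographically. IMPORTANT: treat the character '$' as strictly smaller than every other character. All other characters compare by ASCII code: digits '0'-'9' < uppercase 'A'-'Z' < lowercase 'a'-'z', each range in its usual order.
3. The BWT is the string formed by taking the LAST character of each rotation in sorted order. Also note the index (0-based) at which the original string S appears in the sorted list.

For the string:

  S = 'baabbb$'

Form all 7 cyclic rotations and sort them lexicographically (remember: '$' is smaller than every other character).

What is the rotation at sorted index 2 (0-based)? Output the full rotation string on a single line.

Answer: abbb$ba

Derivation:
All 7 rotations (rotation i = S[i:]+S[:i]):
  rot[0] = baabbb$
  rot[1] = aabbb$b
  rot[2] = abbb$ba
  rot[3] = bbb$baa
  rot[4] = bb$baab
  rot[5] = b$baabb
  rot[6] = $baabbb
Sorted (with $ < everything):
  sorted[0] = $baabbb
  sorted[1] = aabbb$b
  sorted[2] = abbb$ba
  sorted[3] = b$baabb
  sorted[4] = baabbb$
  sorted[5] = bb$baab
  sorted[6] = bbb$baa
sorted[2] = abbb$ba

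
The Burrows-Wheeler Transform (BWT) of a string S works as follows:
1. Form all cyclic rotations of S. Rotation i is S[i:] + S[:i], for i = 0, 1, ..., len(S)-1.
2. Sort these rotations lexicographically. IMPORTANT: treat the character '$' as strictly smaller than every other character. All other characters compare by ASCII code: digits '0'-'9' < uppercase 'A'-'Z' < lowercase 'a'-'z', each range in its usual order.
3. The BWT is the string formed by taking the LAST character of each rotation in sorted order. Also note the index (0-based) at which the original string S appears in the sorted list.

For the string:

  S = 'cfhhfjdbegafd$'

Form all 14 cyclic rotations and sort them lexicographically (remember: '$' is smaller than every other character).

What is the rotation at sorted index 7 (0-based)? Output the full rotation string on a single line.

Answer: fd$cfhhfjdbega

Derivation:
All 14 rotations (rotation i = S[i:]+S[:i]):
  rot[0] = cfhhfjdbegafd$
  rot[1] = fhhfjdbegafd$c
  rot[2] = hhfjdbegafd$cf
  rot[3] = hfjdbegafd$cfh
  rot[4] = fjdbegafd$cfhh
  rot[5] = jdbegafd$cfhhf
  rot[6] = dbegafd$cfhhfj
  rot[7] = begafd$cfhhfjd
  rot[8] = egafd$cfhhfjdb
  rot[9] = gafd$cfhhfjdbe
  rot[10] = afd$cfhhfjdbeg
  rot[11] = fd$cfhhfjdbega
  rot[12] = d$cfhhfjdbegaf
  rot[13] = $cfhhfjdbegafd
Sorted (with $ < everything):
  sorted[0] = $cfhhfjdbegafd
  sorted[1] = afd$cfhhfjdbeg
  sorted[2] = begafd$cfhhfjd
  sorted[3] = cfhhfjdbegafd$
  sorted[4] = d$cfhhfjdbegaf
  sorted[5] = dbegafd$cfhhfj
  sorted[6] = egafd$cfhhfjdb
  sorted[7] = fd$cfhhfjdbega
  sorted[8] = fhhfjdbegafd$c
  sorted[9] = fjdbegafd$cfhh
  sorted[10] = gafd$cfhhfjdbe
  sorted[11] = hfjdbegafd$cfh
  sorted[12] = hhfjdbegafd$cf
  sorted[13] = jdbegafd$cfhhf
sorted[7] = fd$cfhhfjdbega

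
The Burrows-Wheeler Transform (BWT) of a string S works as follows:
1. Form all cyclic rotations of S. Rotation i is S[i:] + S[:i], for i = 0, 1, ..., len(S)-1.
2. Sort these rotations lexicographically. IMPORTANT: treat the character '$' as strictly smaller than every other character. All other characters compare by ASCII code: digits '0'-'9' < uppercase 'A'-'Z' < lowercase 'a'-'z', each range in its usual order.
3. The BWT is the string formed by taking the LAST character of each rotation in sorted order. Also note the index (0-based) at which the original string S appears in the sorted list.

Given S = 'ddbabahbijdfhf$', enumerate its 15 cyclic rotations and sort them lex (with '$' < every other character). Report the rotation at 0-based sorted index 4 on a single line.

All 15 rotations (rotation i = S[i:]+S[:i]):
  rot[0] = ddbabahbijdfhf$
  rot[1] = dbabahbijdfhf$d
  rot[2] = babahbijdfhf$dd
  rot[3] = abahbijdfhf$ddb
  rot[4] = bahbijdfhf$ddba
  rot[5] = ahbijdfhf$ddbab
  rot[6] = hbijdfhf$ddbaba
  rot[7] = bijdfhf$ddbabah
  rot[8] = ijdfhf$ddbabahb
  rot[9] = jdfhf$ddbabahbi
  rot[10] = dfhf$ddbabahbij
  rot[11] = fhf$ddbabahbijd
  rot[12] = hf$ddbabahbijdf
  rot[13] = f$ddbabahbijdfh
  rot[14] = $ddbabahbijdfhf
Sorted (with $ < everything):
  sorted[0] = $ddbabahbijdfhf
  sorted[1] = abahbijdfhf$ddb
  sorted[2] = ahbijdfhf$ddbab
  sorted[3] = babahbijdfhf$dd
  sorted[4] = bahbijdfhf$ddba
  sorted[5] = bijdfhf$ddbabah
  sorted[6] = dbabahbijdfhf$d
  sorted[7] = ddbabahbijdfhf$
  sorted[8] = dfhf$ddbabahbij
  sorted[9] = f$ddbabahbijdfh
  sorted[10] = fhf$ddbabahbijd
  sorted[11] = hbijdfhf$ddbaba
  sorted[12] = hf$ddbabahbijdf
  sorted[13] = ijdfhf$ddbabahb
  sorted[14] = jdfhf$ddbabahbi
sorted[4] = bahbijdfhf$ddba

Answer: bahbijdfhf$ddba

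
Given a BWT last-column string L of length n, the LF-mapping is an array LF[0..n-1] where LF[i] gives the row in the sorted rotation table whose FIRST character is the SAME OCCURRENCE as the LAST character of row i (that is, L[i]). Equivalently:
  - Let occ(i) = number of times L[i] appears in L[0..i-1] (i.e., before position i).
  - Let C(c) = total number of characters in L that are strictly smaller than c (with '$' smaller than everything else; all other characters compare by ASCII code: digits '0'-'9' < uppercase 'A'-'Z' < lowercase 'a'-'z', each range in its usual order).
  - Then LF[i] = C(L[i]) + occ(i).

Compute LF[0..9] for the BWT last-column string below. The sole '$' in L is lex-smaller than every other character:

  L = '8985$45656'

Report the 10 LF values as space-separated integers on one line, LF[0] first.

Char counts: '$':1, '4':1, '5':3, '6':2, '8':2, '9':1
C (first-col start): C('$')=0, C('4')=1, C('5')=2, C('6')=5, C('8')=7, C('9')=9
L[0]='8': occ=0, LF[0]=C('8')+0=7+0=7
L[1]='9': occ=0, LF[1]=C('9')+0=9+0=9
L[2]='8': occ=1, LF[2]=C('8')+1=7+1=8
L[3]='5': occ=0, LF[3]=C('5')+0=2+0=2
L[4]='$': occ=0, LF[4]=C('$')+0=0+0=0
L[5]='4': occ=0, LF[5]=C('4')+0=1+0=1
L[6]='5': occ=1, LF[6]=C('5')+1=2+1=3
L[7]='6': occ=0, LF[7]=C('6')+0=5+0=5
L[8]='5': occ=2, LF[8]=C('5')+2=2+2=4
L[9]='6': occ=1, LF[9]=C('6')+1=5+1=6

Answer: 7 9 8 2 0 1 3 5 4 6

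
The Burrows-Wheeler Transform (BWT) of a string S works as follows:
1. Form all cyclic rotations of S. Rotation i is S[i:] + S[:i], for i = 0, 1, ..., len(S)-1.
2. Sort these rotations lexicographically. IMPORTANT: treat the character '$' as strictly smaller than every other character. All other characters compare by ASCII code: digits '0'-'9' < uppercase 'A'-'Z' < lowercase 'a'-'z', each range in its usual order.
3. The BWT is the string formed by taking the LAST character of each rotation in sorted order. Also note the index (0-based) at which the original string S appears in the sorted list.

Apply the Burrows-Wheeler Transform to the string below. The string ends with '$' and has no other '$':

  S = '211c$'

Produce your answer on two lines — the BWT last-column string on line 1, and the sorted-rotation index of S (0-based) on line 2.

All 5 rotations (rotation i = S[i:]+S[:i]):
  rot[0] = 211c$
  rot[1] = 11c$2
  rot[2] = 1c$21
  rot[3] = c$211
  rot[4] = $211c
Sorted (with $ < everything):
  sorted[0] = $211c  (last char: 'c')
  sorted[1] = 11c$2  (last char: '2')
  sorted[2] = 1c$21  (last char: '1')
  sorted[3] = 211c$  (last char: '$')
  sorted[4] = c$211  (last char: '1')
Last column: c21$1
Original string S is at sorted index 3

Answer: c21$1
3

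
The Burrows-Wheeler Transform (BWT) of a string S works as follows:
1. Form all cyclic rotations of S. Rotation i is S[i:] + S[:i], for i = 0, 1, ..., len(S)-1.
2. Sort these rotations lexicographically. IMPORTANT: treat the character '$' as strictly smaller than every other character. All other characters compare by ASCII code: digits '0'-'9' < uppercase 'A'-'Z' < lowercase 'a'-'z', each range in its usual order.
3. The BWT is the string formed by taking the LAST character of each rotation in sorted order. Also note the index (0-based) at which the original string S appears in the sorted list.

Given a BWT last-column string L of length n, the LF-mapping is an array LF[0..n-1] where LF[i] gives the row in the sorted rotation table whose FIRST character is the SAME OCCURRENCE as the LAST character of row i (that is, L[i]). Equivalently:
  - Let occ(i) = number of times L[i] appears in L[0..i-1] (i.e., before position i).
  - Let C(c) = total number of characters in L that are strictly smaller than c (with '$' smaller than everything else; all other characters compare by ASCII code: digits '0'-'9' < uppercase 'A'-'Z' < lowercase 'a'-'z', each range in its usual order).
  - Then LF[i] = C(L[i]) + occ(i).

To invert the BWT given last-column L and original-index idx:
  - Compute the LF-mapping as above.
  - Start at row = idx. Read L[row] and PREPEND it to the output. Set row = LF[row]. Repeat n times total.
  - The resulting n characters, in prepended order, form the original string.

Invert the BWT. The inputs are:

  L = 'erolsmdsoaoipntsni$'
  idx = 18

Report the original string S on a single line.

Answer: transmissionpoodle$

Derivation:
LF mapping: 3 14 10 6 15 7 2 16 11 1 12 4 13 8 18 17 9 5 0
Walk LF starting at row 18, prepending L[row]:
  step 1: row=18, L[18]='$', prepend. Next row=LF[18]=0
  step 2: row=0, L[0]='e', prepend. Next row=LF[0]=3
  step 3: row=3, L[3]='l', prepend. Next row=LF[3]=6
  step 4: row=6, L[6]='d', prepend. Next row=LF[6]=2
  step 5: row=2, L[2]='o', prepend. Next row=LF[2]=10
  step 6: row=10, L[10]='o', prepend. Next row=LF[10]=12
  step 7: row=12, L[12]='p', prepend. Next row=LF[12]=13
  step 8: row=13, L[13]='n', prepend. Next row=LF[13]=8
  step 9: row=8, L[8]='o', prepend. Next row=LF[8]=11
  step 10: row=11, L[11]='i', prepend. Next row=LF[11]=4
  step 11: row=4, L[4]='s', prepend. Next row=LF[4]=15
  step 12: row=15, L[15]='s', prepend. Next row=LF[15]=17
  step 13: row=17, L[17]='i', prepend. Next row=LF[17]=5
  step 14: row=5, L[5]='m', prepend. Next row=LF[5]=7
  step 15: row=7, L[7]='s', prepend. Next row=LF[7]=16
  step 16: row=16, L[16]='n', prepend. Next row=LF[16]=9
  step 17: row=9, L[9]='a', prepend. Next row=LF[9]=1
  step 18: row=1, L[1]='r', prepend. Next row=LF[1]=14
  step 19: row=14, L[14]='t', prepend. Next row=LF[14]=18
Reversed output: transmissionpoodle$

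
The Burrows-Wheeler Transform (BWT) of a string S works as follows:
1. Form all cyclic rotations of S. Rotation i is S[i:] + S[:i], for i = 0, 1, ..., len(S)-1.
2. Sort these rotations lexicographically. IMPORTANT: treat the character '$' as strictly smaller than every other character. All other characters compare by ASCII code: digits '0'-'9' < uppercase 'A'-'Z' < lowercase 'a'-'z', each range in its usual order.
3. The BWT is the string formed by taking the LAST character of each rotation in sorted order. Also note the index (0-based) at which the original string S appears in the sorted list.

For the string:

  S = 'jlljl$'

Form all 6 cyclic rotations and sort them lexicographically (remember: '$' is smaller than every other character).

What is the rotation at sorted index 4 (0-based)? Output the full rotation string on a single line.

Answer: ljl$jl

Derivation:
All 6 rotations (rotation i = S[i:]+S[:i]):
  rot[0] = jlljl$
  rot[1] = lljl$j
  rot[2] = ljl$jl
  rot[3] = jl$jll
  rot[4] = l$jllj
  rot[5] = $jlljl
Sorted (with $ < everything):
  sorted[0] = $jlljl
  sorted[1] = jl$jll
  sorted[2] = jlljl$
  sorted[3] = l$jllj
  sorted[4] = ljl$jl
  sorted[5] = lljl$j
sorted[4] = ljl$jl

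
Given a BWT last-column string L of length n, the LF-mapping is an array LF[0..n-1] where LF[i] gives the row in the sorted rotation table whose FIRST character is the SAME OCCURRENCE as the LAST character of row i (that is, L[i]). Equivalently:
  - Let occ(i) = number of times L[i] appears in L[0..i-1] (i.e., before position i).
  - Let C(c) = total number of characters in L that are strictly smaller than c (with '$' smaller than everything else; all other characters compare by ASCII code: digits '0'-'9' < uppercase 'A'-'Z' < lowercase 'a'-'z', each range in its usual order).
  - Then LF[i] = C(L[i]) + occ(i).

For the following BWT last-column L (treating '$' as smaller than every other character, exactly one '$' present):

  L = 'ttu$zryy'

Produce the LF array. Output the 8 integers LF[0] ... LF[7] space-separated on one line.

Char counts: '$':1, 'r':1, 't':2, 'u':1, 'y':2, 'z':1
C (first-col start): C('$')=0, C('r')=1, C('t')=2, C('u')=4, C('y')=5, C('z')=7
L[0]='t': occ=0, LF[0]=C('t')+0=2+0=2
L[1]='t': occ=1, LF[1]=C('t')+1=2+1=3
L[2]='u': occ=0, LF[2]=C('u')+0=4+0=4
L[3]='$': occ=0, LF[3]=C('$')+0=0+0=0
L[4]='z': occ=0, LF[4]=C('z')+0=7+0=7
L[5]='r': occ=0, LF[5]=C('r')+0=1+0=1
L[6]='y': occ=0, LF[6]=C('y')+0=5+0=5
L[7]='y': occ=1, LF[7]=C('y')+1=5+1=6

Answer: 2 3 4 0 7 1 5 6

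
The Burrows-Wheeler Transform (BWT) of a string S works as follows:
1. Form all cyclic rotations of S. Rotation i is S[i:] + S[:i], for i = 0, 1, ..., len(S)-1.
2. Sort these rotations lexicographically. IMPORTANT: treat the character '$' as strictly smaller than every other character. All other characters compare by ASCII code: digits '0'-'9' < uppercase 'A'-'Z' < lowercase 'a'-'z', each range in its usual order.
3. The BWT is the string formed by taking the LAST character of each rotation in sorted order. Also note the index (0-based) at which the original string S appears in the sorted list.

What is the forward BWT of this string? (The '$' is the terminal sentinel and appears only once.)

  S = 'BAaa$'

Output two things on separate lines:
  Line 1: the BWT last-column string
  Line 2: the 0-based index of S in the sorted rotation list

Answer: aB$aA
2

Derivation:
All 5 rotations (rotation i = S[i:]+S[:i]):
  rot[0] = BAaa$
  rot[1] = Aaa$B
  rot[2] = aa$BA
  rot[3] = a$BAa
  rot[4] = $BAaa
Sorted (with $ < everything):
  sorted[0] = $BAaa  (last char: 'a')
  sorted[1] = Aaa$B  (last char: 'B')
  sorted[2] = BAaa$  (last char: '$')
  sorted[3] = a$BAa  (last char: 'a')
  sorted[4] = aa$BA  (last char: 'A')
Last column: aB$aA
Original string S is at sorted index 2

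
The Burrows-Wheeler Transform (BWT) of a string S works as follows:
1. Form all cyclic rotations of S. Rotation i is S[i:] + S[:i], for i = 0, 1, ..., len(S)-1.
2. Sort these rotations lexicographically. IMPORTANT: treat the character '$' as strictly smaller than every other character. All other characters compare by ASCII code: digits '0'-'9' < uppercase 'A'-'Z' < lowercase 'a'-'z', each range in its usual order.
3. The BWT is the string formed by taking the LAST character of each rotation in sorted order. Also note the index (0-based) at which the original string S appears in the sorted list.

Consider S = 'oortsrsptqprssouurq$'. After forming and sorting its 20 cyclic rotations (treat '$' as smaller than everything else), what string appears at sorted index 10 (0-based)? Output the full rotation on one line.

Answer: rssouurq$oortsrsptqp

Derivation:
All 20 rotations (rotation i = S[i:]+S[:i]):
  rot[0] = oortsrsptqprssouurq$
  rot[1] = ortsrsptqprssouurq$o
  rot[2] = rtsrsptqprssouurq$oo
  rot[3] = tsrsptqprssouurq$oor
  rot[4] = srsptqprssouurq$oort
  rot[5] = rsptqprssouurq$oorts
  rot[6] = sptqprssouurq$oortsr
  rot[7] = ptqprssouurq$oortsrs
  rot[8] = tqprssouurq$oortsrsp
  rot[9] = qprssouurq$oortsrspt
  rot[10] = prssouurq$oortsrsptq
  rot[11] = rssouurq$oortsrsptqp
  rot[12] = ssouurq$oortsrsptqpr
  rot[13] = souurq$oortsrsptqprs
  rot[14] = ouurq$oortsrsptqprss
  rot[15] = uurq$oortsrsptqprsso
  rot[16] = urq$oortsrsptqprssou
  rot[17] = rq$oortsrsptqprssouu
  rot[18] = q$oortsrsptqprssouur
  rot[19] = $oortsrsptqprssouurq
Sorted (with $ < everything):
  sorted[0] = $oortsrsptqprssouurq
  sorted[1] = oortsrsptqprssouurq$
  sorted[2] = ortsrsptqprssouurq$o
  sorted[3] = ouurq$oortsrsptqprss
  sorted[4] = prssouurq$oortsrsptq
  sorted[5] = ptqprssouurq$oortsrs
  sorted[6] = q$oortsrsptqprssouur
  sorted[7] = qprssouurq$oortsrspt
  sorted[8] = rq$oortsrsptqprssouu
  sorted[9] = rsptqprssouurq$oorts
  sorted[10] = rssouurq$oortsrsptqp
  sorted[11] = rtsrsptqprssouurq$oo
  sorted[12] = souurq$oortsrsptqprs
  sorted[13] = sptqprssouurq$oortsr
  sorted[14] = srsptqprssouurq$oort
  sorted[15] = ssouurq$oortsrsptqpr
  sorted[16] = tqprssouurq$oortsrsp
  sorted[17] = tsrsptqprssouurq$oor
  sorted[18] = urq$oortsrsptqprssou
  sorted[19] = uurq$oortsrsptqprsso
sorted[10] = rssouurq$oortsrsptqp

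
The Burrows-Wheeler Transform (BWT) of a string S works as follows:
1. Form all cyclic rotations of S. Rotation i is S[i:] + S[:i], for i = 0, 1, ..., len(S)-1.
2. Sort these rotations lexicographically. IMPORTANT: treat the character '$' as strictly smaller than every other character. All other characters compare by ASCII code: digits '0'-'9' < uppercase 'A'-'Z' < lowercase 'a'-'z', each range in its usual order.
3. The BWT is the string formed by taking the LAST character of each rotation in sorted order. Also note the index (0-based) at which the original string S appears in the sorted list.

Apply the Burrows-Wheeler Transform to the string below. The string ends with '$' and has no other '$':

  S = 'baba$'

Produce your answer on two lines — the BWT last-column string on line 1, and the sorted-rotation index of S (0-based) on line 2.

Answer: abba$
4

Derivation:
All 5 rotations (rotation i = S[i:]+S[:i]):
  rot[0] = baba$
  rot[1] = aba$b
  rot[2] = ba$ba
  rot[3] = a$bab
  rot[4] = $baba
Sorted (with $ < everything):
  sorted[0] = $baba  (last char: 'a')
  sorted[1] = a$bab  (last char: 'b')
  sorted[2] = aba$b  (last char: 'b')
  sorted[3] = ba$ba  (last char: 'a')
  sorted[4] = baba$  (last char: '$')
Last column: abba$
Original string S is at sorted index 4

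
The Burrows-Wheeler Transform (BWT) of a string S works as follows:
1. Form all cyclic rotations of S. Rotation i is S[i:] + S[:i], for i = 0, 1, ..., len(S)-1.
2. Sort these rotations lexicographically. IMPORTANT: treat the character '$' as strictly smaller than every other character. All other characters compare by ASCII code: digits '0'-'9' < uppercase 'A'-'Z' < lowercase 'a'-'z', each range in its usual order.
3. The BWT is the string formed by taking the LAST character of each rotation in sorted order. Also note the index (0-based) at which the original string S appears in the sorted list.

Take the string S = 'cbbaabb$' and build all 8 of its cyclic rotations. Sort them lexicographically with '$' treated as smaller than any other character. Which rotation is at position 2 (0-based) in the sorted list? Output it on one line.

Answer: abb$cbba

Derivation:
All 8 rotations (rotation i = S[i:]+S[:i]):
  rot[0] = cbbaabb$
  rot[1] = bbaabb$c
  rot[2] = baabb$cb
  rot[3] = aabb$cbb
  rot[4] = abb$cbba
  rot[5] = bb$cbbaa
  rot[6] = b$cbbaab
  rot[7] = $cbbaabb
Sorted (with $ < everything):
  sorted[0] = $cbbaabb
  sorted[1] = aabb$cbb
  sorted[2] = abb$cbba
  sorted[3] = b$cbbaab
  sorted[4] = baabb$cb
  sorted[5] = bb$cbbaa
  sorted[6] = bbaabb$c
  sorted[7] = cbbaabb$
sorted[2] = abb$cbba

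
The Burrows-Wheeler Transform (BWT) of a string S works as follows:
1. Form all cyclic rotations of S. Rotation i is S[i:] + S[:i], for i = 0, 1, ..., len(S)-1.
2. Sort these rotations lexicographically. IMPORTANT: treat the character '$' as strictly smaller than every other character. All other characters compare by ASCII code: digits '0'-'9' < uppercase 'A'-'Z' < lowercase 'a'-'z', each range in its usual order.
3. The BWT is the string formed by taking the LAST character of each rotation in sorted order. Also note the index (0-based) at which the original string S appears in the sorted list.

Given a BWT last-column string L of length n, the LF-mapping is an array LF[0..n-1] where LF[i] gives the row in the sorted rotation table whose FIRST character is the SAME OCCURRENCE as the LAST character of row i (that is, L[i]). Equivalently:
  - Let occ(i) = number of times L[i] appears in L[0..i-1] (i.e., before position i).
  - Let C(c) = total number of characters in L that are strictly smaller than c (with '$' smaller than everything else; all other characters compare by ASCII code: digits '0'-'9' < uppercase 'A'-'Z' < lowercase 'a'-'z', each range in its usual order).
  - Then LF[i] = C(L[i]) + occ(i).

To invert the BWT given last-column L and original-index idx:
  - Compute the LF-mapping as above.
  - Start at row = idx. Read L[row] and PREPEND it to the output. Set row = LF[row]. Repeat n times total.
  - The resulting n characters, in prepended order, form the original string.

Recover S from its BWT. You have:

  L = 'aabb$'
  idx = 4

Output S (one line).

LF mapping: 1 2 3 4 0
Walk LF starting at row 4, prepending L[row]:
  step 1: row=4, L[4]='$', prepend. Next row=LF[4]=0
  step 2: row=0, L[0]='a', prepend. Next row=LF[0]=1
  step 3: row=1, L[1]='a', prepend. Next row=LF[1]=2
  step 4: row=2, L[2]='b', prepend. Next row=LF[2]=3
  step 5: row=3, L[3]='b', prepend. Next row=LF[3]=4
Reversed output: bbaa$

Answer: bbaa$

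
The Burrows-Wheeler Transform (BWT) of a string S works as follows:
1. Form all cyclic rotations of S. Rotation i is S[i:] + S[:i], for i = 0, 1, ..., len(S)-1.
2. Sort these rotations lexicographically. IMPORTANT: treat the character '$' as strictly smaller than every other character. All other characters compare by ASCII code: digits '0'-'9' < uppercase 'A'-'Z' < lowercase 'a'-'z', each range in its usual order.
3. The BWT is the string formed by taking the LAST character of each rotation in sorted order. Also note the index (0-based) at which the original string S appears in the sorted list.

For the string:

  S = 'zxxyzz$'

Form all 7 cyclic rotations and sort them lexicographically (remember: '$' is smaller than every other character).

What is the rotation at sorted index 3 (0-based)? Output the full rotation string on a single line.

Answer: yzz$zxx

Derivation:
All 7 rotations (rotation i = S[i:]+S[:i]):
  rot[0] = zxxyzz$
  rot[1] = xxyzz$z
  rot[2] = xyzz$zx
  rot[3] = yzz$zxx
  rot[4] = zz$zxxy
  rot[5] = z$zxxyz
  rot[6] = $zxxyzz
Sorted (with $ < everything):
  sorted[0] = $zxxyzz
  sorted[1] = xxyzz$z
  sorted[2] = xyzz$zx
  sorted[3] = yzz$zxx
  sorted[4] = z$zxxyz
  sorted[5] = zxxyzz$
  sorted[6] = zz$zxxy
sorted[3] = yzz$zxx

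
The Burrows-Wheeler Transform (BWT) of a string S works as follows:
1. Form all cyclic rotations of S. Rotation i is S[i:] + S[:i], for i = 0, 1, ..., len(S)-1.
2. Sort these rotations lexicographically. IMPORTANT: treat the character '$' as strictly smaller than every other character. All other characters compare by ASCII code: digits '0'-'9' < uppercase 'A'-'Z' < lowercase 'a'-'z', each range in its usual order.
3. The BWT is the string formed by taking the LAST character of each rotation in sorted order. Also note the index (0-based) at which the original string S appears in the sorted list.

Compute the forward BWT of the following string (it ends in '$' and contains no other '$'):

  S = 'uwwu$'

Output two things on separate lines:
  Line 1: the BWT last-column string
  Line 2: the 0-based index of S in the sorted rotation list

Answer: uw$wu
2

Derivation:
All 5 rotations (rotation i = S[i:]+S[:i]):
  rot[0] = uwwu$
  rot[1] = wwu$u
  rot[2] = wu$uw
  rot[3] = u$uww
  rot[4] = $uwwu
Sorted (with $ < everything):
  sorted[0] = $uwwu  (last char: 'u')
  sorted[1] = u$uww  (last char: 'w')
  sorted[2] = uwwu$  (last char: '$')
  sorted[3] = wu$uw  (last char: 'w')
  sorted[4] = wwu$u  (last char: 'u')
Last column: uw$wu
Original string S is at sorted index 2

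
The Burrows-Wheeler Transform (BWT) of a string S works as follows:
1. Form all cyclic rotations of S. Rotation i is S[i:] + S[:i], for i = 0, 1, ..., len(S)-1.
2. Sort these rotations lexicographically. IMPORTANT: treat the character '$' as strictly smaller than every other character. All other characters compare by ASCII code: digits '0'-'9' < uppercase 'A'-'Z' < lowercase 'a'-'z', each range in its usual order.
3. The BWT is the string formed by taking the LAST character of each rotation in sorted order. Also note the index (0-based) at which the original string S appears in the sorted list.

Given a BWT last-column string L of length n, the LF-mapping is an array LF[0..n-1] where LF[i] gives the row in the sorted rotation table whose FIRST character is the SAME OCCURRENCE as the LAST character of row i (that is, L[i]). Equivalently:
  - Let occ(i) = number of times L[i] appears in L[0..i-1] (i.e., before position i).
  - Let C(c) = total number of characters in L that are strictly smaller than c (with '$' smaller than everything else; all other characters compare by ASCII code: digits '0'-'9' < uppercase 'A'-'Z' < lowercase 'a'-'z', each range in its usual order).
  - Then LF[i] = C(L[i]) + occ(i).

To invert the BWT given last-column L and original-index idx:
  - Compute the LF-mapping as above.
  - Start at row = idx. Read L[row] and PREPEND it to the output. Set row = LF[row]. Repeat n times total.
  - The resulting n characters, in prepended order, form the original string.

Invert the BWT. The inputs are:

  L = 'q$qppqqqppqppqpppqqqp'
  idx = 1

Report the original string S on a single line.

Answer: pppqpqpqpppqpqqqqqpq$

Derivation:
LF mapping: 11 0 12 1 2 13 14 15 3 4 16 5 6 17 7 8 9 18 19 20 10
Walk LF starting at row 1, prepending L[row]:
  step 1: row=1, L[1]='$', prepend. Next row=LF[1]=0
  step 2: row=0, L[0]='q', prepend. Next row=LF[0]=11
  step 3: row=11, L[11]='p', prepend. Next row=LF[11]=5
  step 4: row=5, L[5]='q', prepend. Next row=LF[5]=13
  step 5: row=13, L[13]='q', prepend. Next row=LF[13]=17
  step 6: row=17, L[17]='q', prepend. Next row=LF[17]=18
  step 7: row=18, L[18]='q', prepend. Next row=LF[18]=19
  step 8: row=19, L[19]='q', prepend. Next row=LF[19]=20
  step 9: row=20, L[20]='p', prepend. Next row=LF[20]=10
  step 10: row=10, L[10]='q', prepend. Next row=LF[10]=16
  step 11: row=16, L[16]='p', prepend. Next row=LF[16]=9
  step 12: row=9, L[9]='p', prepend. Next row=LF[9]=4
  step 13: row=4, L[4]='p', prepend. Next row=LF[4]=2
  step 14: row=2, L[2]='q', prepend. Next row=LF[2]=12
  step 15: row=12, L[12]='p', prepend. Next row=LF[12]=6
  step 16: row=6, L[6]='q', prepend. Next row=LF[6]=14
  step 17: row=14, L[14]='p', prepend. Next row=LF[14]=7
  step 18: row=7, L[7]='q', prepend. Next row=LF[7]=15
  step 19: row=15, L[15]='p', prepend. Next row=LF[15]=8
  step 20: row=8, L[8]='p', prepend. Next row=LF[8]=3
  step 21: row=3, L[3]='p', prepend. Next row=LF[3]=1
Reversed output: pppqpqpqpppqpqqqqqpq$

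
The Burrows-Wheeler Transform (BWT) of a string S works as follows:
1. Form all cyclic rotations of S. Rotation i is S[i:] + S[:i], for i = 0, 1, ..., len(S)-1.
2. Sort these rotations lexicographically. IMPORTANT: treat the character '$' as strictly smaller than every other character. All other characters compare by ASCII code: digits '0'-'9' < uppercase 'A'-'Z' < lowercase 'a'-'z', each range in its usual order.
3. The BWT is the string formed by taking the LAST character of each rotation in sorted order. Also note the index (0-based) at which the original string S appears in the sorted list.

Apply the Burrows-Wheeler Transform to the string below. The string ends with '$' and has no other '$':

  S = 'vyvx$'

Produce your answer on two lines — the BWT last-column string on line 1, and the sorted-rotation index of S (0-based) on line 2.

Answer: xy$vv
2

Derivation:
All 5 rotations (rotation i = S[i:]+S[:i]):
  rot[0] = vyvx$
  rot[1] = yvx$v
  rot[2] = vx$vy
  rot[3] = x$vyv
  rot[4] = $vyvx
Sorted (with $ < everything):
  sorted[0] = $vyvx  (last char: 'x')
  sorted[1] = vx$vy  (last char: 'y')
  sorted[2] = vyvx$  (last char: '$')
  sorted[3] = x$vyv  (last char: 'v')
  sorted[4] = yvx$v  (last char: 'v')
Last column: xy$vv
Original string S is at sorted index 2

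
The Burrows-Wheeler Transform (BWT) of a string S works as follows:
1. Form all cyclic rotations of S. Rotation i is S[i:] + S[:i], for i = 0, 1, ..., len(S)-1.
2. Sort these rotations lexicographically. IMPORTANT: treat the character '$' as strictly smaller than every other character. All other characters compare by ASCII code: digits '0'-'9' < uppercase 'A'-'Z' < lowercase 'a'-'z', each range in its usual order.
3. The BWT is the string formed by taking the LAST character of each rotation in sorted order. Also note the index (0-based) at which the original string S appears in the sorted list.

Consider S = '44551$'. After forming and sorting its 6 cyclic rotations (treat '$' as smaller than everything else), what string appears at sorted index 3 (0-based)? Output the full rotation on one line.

Answer: 4551$4

Derivation:
All 6 rotations (rotation i = S[i:]+S[:i]):
  rot[0] = 44551$
  rot[1] = 4551$4
  rot[2] = 551$44
  rot[3] = 51$445
  rot[4] = 1$4455
  rot[5] = $44551
Sorted (with $ < everything):
  sorted[0] = $44551
  sorted[1] = 1$4455
  sorted[2] = 44551$
  sorted[3] = 4551$4
  sorted[4] = 51$445
  sorted[5] = 551$44
sorted[3] = 4551$4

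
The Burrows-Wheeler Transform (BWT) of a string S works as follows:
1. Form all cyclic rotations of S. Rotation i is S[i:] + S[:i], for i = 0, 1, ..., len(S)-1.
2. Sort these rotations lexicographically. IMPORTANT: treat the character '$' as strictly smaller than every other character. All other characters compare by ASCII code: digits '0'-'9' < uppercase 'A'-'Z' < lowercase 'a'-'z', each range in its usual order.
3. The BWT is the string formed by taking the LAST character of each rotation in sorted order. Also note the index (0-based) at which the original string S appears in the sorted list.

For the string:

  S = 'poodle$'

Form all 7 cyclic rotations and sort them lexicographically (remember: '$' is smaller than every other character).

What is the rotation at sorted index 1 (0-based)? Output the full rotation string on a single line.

Answer: dle$poo

Derivation:
All 7 rotations (rotation i = S[i:]+S[:i]):
  rot[0] = poodle$
  rot[1] = oodle$p
  rot[2] = odle$po
  rot[3] = dle$poo
  rot[4] = le$pood
  rot[5] = e$poodl
  rot[6] = $poodle
Sorted (with $ < everything):
  sorted[0] = $poodle
  sorted[1] = dle$poo
  sorted[2] = e$poodl
  sorted[3] = le$pood
  sorted[4] = odle$po
  sorted[5] = oodle$p
  sorted[6] = poodle$
sorted[1] = dle$poo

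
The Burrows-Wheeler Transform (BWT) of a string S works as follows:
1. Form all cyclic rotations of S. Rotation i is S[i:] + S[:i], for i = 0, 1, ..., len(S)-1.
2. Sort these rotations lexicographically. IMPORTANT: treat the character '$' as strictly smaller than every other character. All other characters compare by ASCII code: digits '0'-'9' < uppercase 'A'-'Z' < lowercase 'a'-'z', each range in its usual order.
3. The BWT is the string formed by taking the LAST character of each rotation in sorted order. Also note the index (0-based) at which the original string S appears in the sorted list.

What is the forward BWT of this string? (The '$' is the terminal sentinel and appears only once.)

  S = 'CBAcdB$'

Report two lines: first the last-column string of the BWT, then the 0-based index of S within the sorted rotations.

Answer: BBdC$Ac
4

Derivation:
All 7 rotations (rotation i = S[i:]+S[:i]):
  rot[0] = CBAcdB$
  rot[1] = BAcdB$C
  rot[2] = AcdB$CB
  rot[3] = cdB$CBA
  rot[4] = dB$CBAc
  rot[5] = B$CBAcd
  rot[6] = $CBAcdB
Sorted (with $ < everything):
  sorted[0] = $CBAcdB  (last char: 'B')
  sorted[1] = AcdB$CB  (last char: 'B')
  sorted[2] = B$CBAcd  (last char: 'd')
  sorted[3] = BAcdB$C  (last char: 'C')
  sorted[4] = CBAcdB$  (last char: '$')
  sorted[5] = cdB$CBA  (last char: 'A')
  sorted[6] = dB$CBAc  (last char: 'c')
Last column: BBdC$Ac
Original string S is at sorted index 4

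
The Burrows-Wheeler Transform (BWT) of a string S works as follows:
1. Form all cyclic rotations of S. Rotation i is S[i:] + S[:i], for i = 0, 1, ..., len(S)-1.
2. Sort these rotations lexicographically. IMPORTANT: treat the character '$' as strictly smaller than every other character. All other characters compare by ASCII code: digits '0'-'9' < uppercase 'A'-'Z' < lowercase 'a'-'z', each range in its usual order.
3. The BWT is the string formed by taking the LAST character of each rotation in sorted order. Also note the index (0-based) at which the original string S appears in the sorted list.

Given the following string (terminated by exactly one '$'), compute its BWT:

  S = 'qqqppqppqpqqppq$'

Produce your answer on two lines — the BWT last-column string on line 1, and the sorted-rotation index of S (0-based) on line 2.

Answer: qqqqpppqpqqpppq$
15

Derivation:
All 16 rotations (rotation i = S[i:]+S[:i]):
  rot[0] = qqqppqppqpqqppq$
  rot[1] = qqppqppqpqqppq$q
  rot[2] = qppqppqpqqppq$qq
  rot[3] = ppqppqpqqppq$qqq
  rot[4] = pqppqpqqppq$qqqp
  rot[5] = qppqpqqppq$qqqpp
  rot[6] = ppqpqqppq$qqqppq
  rot[7] = pqpqqppq$qqqppqp
  rot[8] = qpqqppq$qqqppqpp
  rot[9] = pqqppq$qqqppqppq
  rot[10] = qqppq$qqqppqppqp
  rot[11] = qppq$qqqppqppqpq
  rot[12] = ppq$qqqppqppqpqq
  rot[13] = pq$qqqppqppqpqqp
  rot[14] = q$qqqppqppqpqqpp
  rot[15] = $qqqppqppqpqqppq
Sorted (with $ < everything):
  sorted[0] = $qqqppqppqpqqppq  (last char: 'q')
  sorted[1] = ppq$qqqppqppqpqq  (last char: 'q')
  sorted[2] = ppqppqpqqppq$qqq  (last char: 'q')
  sorted[3] = ppqpqqppq$qqqppq  (last char: 'q')
  sorted[4] = pq$qqqppqppqpqqp  (last char: 'p')
  sorted[5] = pqppqpqqppq$qqqp  (last char: 'p')
  sorted[6] = pqpqqppq$qqqppqp  (last char: 'p')
  sorted[7] = pqqppq$qqqppqppq  (last char: 'q')
  sorted[8] = q$qqqppqppqpqqpp  (last char: 'p')
  sorted[9] = qppq$qqqppqppqpq  (last char: 'q')
  sorted[10] = qppqppqpqqppq$qq  (last char: 'q')
  sorted[11] = qppqpqqppq$qqqpp  (last char: 'p')
  sorted[12] = qpqqppq$qqqppqpp  (last char: 'p')
  sorted[13] = qqppq$qqqppqppqp  (last char: 'p')
  sorted[14] = qqppqppqpqqppq$q  (last char: 'q')
  sorted[15] = qqqppqppqpqqppq$  (last char: '$')
Last column: qqqqpppqpqqpppq$
Original string S is at sorted index 15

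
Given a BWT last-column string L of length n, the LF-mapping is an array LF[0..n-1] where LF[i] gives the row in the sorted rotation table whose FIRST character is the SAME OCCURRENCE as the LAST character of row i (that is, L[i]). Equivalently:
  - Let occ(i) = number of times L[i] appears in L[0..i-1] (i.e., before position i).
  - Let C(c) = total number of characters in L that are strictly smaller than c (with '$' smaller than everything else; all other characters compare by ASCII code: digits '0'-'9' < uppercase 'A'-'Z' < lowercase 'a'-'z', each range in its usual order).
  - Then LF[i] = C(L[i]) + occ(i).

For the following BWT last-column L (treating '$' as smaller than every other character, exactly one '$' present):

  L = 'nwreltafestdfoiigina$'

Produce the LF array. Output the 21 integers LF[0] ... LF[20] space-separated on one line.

Answer: 13 20 16 4 12 18 1 6 5 17 19 3 7 15 9 10 8 11 14 2 0

Derivation:
Char counts: '$':1, 'a':2, 'd':1, 'e':2, 'f':2, 'g':1, 'i':3, 'l':1, 'n':2, 'o':1, 'r':1, 's':1, 't':2, 'w':1
C (first-col start): C('$')=0, C('a')=1, C('d')=3, C('e')=4, C('f')=6, C('g')=8, C('i')=9, C('l')=12, C('n')=13, C('o')=15, C('r')=16, C('s')=17, C('t')=18, C('w')=20
L[0]='n': occ=0, LF[0]=C('n')+0=13+0=13
L[1]='w': occ=0, LF[1]=C('w')+0=20+0=20
L[2]='r': occ=0, LF[2]=C('r')+0=16+0=16
L[3]='e': occ=0, LF[3]=C('e')+0=4+0=4
L[4]='l': occ=0, LF[4]=C('l')+0=12+0=12
L[5]='t': occ=0, LF[5]=C('t')+0=18+0=18
L[6]='a': occ=0, LF[6]=C('a')+0=1+0=1
L[7]='f': occ=0, LF[7]=C('f')+0=6+0=6
L[8]='e': occ=1, LF[8]=C('e')+1=4+1=5
L[9]='s': occ=0, LF[9]=C('s')+0=17+0=17
L[10]='t': occ=1, LF[10]=C('t')+1=18+1=19
L[11]='d': occ=0, LF[11]=C('d')+0=3+0=3
L[12]='f': occ=1, LF[12]=C('f')+1=6+1=7
L[13]='o': occ=0, LF[13]=C('o')+0=15+0=15
L[14]='i': occ=0, LF[14]=C('i')+0=9+0=9
L[15]='i': occ=1, LF[15]=C('i')+1=9+1=10
L[16]='g': occ=0, LF[16]=C('g')+0=8+0=8
L[17]='i': occ=2, LF[17]=C('i')+2=9+2=11
L[18]='n': occ=1, LF[18]=C('n')+1=13+1=14
L[19]='a': occ=1, LF[19]=C('a')+1=1+1=2
L[20]='$': occ=0, LF[20]=C('$')+0=0+0=0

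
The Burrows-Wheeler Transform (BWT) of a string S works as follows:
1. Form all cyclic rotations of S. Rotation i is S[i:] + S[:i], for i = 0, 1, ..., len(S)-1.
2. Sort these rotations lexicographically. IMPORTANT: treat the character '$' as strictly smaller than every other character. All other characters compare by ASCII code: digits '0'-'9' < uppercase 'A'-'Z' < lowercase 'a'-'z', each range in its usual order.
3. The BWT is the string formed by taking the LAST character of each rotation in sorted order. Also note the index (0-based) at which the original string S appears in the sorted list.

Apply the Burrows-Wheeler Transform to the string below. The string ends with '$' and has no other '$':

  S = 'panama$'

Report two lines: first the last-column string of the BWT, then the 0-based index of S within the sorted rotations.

All 7 rotations (rotation i = S[i:]+S[:i]):
  rot[0] = panama$
  rot[1] = anama$p
  rot[2] = nama$pa
  rot[3] = ama$pan
  rot[4] = ma$pana
  rot[5] = a$panam
  rot[6] = $panama
Sorted (with $ < everything):
  sorted[0] = $panama  (last char: 'a')
  sorted[1] = a$panam  (last char: 'm')
  sorted[2] = ama$pan  (last char: 'n')
  sorted[3] = anama$p  (last char: 'p')
  sorted[4] = ma$pana  (last char: 'a')
  sorted[5] = nama$pa  (last char: 'a')
  sorted[6] = panama$  (last char: '$')
Last column: amnpaa$
Original string S is at sorted index 6

Answer: amnpaa$
6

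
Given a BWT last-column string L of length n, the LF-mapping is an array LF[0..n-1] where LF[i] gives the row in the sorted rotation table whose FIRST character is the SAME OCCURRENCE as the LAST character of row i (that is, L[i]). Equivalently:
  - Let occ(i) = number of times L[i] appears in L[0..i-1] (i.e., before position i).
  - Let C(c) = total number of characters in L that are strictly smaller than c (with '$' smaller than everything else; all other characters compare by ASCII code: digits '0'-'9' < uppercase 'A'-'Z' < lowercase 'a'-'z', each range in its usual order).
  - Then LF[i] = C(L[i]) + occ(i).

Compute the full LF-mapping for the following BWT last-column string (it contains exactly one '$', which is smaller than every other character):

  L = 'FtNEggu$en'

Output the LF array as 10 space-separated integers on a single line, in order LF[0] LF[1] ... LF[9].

Answer: 2 8 3 1 5 6 9 0 4 7

Derivation:
Char counts: '$':1, 'E':1, 'F':1, 'N':1, 'e':1, 'g':2, 'n':1, 't':1, 'u':1
C (first-col start): C('$')=0, C('E')=1, C('F')=2, C('N')=3, C('e')=4, C('g')=5, C('n')=7, C('t')=8, C('u')=9
L[0]='F': occ=0, LF[0]=C('F')+0=2+0=2
L[1]='t': occ=0, LF[1]=C('t')+0=8+0=8
L[2]='N': occ=0, LF[2]=C('N')+0=3+0=3
L[3]='E': occ=0, LF[3]=C('E')+0=1+0=1
L[4]='g': occ=0, LF[4]=C('g')+0=5+0=5
L[5]='g': occ=1, LF[5]=C('g')+1=5+1=6
L[6]='u': occ=0, LF[6]=C('u')+0=9+0=9
L[7]='$': occ=0, LF[7]=C('$')+0=0+0=0
L[8]='e': occ=0, LF[8]=C('e')+0=4+0=4
L[9]='n': occ=0, LF[9]=C('n')+0=7+0=7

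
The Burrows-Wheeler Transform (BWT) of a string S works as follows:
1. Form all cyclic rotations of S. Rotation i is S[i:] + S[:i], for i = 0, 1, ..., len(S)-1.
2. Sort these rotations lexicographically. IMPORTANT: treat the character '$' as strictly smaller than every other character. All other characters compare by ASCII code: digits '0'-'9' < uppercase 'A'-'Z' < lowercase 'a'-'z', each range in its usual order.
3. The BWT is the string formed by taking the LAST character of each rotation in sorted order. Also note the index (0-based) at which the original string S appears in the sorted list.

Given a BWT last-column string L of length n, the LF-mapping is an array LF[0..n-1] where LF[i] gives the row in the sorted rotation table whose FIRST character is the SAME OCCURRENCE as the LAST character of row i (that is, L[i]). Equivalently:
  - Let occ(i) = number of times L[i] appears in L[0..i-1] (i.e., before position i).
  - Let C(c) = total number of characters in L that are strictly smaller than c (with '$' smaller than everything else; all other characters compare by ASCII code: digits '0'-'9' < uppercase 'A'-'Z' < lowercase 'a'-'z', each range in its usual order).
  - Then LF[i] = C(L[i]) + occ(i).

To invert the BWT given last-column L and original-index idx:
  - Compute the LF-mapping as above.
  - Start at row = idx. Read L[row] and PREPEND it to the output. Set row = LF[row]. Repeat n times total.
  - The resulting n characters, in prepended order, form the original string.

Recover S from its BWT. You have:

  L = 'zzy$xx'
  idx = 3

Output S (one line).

LF mapping: 4 5 3 0 1 2
Walk LF starting at row 3, prepending L[row]:
  step 1: row=3, L[3]='$', prepend. Next row=LF[3]=0
  step 2: row=0, L[0]='z', prepend. Next row=LF[0]=4
  step 3: row=4, L[4]='x', prepend. Next row=LF[4]=1
  step 4: row=1, L[1]='z', prepend. Next row=LF[1]=5
  step 5: row=5, L[5]='x', prepend. Next row=LF[5]=2
  step 6: row=2, L[2]='y', prepend. Next row=LF[2]=3
Reversed output: yxzxz$

Answer: yxzxz$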